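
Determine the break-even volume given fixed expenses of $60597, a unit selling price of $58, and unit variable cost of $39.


Formula: BEQ = Fixed Costs / (Price - Variable Cost)
Contribution margin = $58 - $39 = $19/unit
BEQ = ceil($60597 / $19/unit) = ceil(3189.32) = 3190 units

3190 units


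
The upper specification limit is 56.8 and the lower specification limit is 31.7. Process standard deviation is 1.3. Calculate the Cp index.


Cp = (56.8 - 31.7) / (6 * 1.3)

3.22


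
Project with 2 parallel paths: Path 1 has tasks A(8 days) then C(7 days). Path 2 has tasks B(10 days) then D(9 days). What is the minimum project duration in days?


Path 1 = 8 + 7 = 15 days
Path 2 = 10 + 9 = 19 days
Duration = max(15, 19) = 19 days

19 days


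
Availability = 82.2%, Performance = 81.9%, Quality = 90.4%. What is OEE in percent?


Formula: OEE = Availability * Performance * Quality / 10000
A * P = 82.2% * 81.9% / 100 = 67.32%
OEE = 67.32% * 90.4% / 100 = 60.9%

60.9%


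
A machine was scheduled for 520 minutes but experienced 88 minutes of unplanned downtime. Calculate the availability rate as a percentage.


Formula: Availability = (Planned Time - Downtime) / Planned Time * 100
Uptime = 520 - 88 = 432 min
Availability = 432 / 520 * 100 = 83.1%

83.1%


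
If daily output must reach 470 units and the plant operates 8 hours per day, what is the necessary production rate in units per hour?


Formula: Production Rate = Daily Demand / Available Hours
Rate = 470 units/day / 8 hours/day
Rate = 58.8 units/hour

58.8 units/hour


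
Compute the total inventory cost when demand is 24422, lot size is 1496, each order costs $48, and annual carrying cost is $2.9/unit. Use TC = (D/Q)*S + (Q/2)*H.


TC = 24422/1496 * 48 + 1496/2 * 2.9

$2952.79


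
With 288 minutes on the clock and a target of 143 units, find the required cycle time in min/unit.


Formula: CT = Available Time / Number of Units
CT = 288 min / 143 units
CT = 2.01 min/unit

2.01 min/unit


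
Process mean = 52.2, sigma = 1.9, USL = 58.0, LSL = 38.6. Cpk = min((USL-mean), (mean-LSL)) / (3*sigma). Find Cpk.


Cpu = (58.0 - 52.2) / (3 * 1.9) = 1.02
Cpl = (52.2 - 38.6) / (3 * 1.9) = 2.39
Cpk = min(1.02, 2.39) = 1.02

1.02


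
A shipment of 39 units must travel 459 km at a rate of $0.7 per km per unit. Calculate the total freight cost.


TC = dist * cost * units = 459 * 0.7 * 39 = $12530.70

$12530.70


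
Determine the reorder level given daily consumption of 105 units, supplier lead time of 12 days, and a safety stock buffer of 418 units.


Formula: ROP = (Daily Demand * Lead Time) + Safety Stock
Demand during lead time = 105 * 12 = 1260 units
ROP = 1260 + 418 = 1678 units

1678 units


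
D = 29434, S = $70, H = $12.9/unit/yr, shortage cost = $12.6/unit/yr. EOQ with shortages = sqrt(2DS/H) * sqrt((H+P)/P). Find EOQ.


Formula: EOQ* = sqrt(2DS/H) * sqrt((H+P)/P)
Base EOQ = sqrt(2*29434*70/12.9) = 565.19 units
Correction = sqrt((12.9+12.6)/12.6) = 1.42261
EOQ* = 565.19 * 1.42261 = 804.0 units

804.0 units


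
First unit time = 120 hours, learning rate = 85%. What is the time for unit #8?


Formula: T_n = T_1 * (learning_rate)^(log2(n)) where learning_rate = rate/100
Doublings = log2(8) = 3
T_n = 120 * 0.85^3
T_n = 120 * 0.6141 = 73.7 hours

73.7 hours


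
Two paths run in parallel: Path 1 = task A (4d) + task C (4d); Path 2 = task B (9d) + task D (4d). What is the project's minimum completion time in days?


Path 1 = 4 + 4 = 8 days
Path 2 = 9 + 4 = 13 days
Duration = max(8, 13) = 13 days

13 days


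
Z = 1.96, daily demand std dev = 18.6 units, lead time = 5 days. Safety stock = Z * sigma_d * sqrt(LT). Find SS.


Formula: SS = z * sigma_d * sqrt(LT)
sqrt(LT) = sqrt(5) = 2.2361
SS = 1.96 * 18.6 * 2.2361
SS = 81.5 units

81.5 units


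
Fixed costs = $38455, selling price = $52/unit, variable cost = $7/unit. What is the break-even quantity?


Formula: BEQ = Fixed Costs / (Price - Variable Cost)
Contribution margin = $52 - $7 = $45/unit
BEQ = ceil($38455 / $45/unit) = ceil(854.56) = 855 units

855 units


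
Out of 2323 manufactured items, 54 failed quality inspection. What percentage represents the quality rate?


Formula: Quality Rate = Good Pieces / Total Pieces * 100
Good pieces = 2323 - 54 = 2269
QR = 2269 / 2323 * 100 = 97.7%

97.7%


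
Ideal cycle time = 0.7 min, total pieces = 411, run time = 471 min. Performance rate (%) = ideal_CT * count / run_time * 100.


Formula: Performance = (Ideal CT * Total Count) / Run Time * 100
Ideal output time = 0.7 * 411 = 287.7 min
Performance = 287.7 / 471 * 100 = 61.1%

61.1%


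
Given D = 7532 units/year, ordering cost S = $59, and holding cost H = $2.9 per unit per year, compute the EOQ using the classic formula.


Formula: EOQ = sqrt(2 * D * S / H)
Numerator: 2 * 7532 * 59 = 888776
2DS/H = 888776 / 2.9 = 306474.5
EOQ = sqrt(306474.5) = 553.6 units

553.6 units


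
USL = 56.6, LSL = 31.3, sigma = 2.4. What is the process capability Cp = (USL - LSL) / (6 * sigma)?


Cp = (56.6 - 31.3) / (6 * 2.4)

1.76


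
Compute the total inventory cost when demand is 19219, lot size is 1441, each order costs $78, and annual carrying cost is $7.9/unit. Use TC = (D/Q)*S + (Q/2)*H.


TC = 19219/1441 * 78 + 1441/2 * 7.9

$6732.26


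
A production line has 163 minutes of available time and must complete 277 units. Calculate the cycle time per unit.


Formula: CT = Available Time / Number of Units
CT = 163 min / 277 units
CT = 0.59 min/unit

0.59 min/unit


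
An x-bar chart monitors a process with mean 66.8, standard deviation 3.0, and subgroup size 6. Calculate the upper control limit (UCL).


UCL = 66.8 + 3 * 3.0 / sqrt(6)

70.47


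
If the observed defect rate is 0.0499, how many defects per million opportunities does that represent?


DPMO = defect_rate * 1000000 = 0.0499 * 1000000

49900


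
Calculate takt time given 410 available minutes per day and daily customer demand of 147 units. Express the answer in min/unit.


Formula: Takt Time = Available Production Time / Customer Demand
Takt = 410 min/day / 147 units/day
Takt = 2.79 min/unit

2.79 min/unit


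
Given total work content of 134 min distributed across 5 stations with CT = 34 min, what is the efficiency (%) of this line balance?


Formula: Efficiency = Sum of Task Times / (N_stations * CT) * 100
Total station capacity = 5 stations * 34 min = 170 min
Efficiency = 134 / 170 * 100 = 78.8%

78.8%


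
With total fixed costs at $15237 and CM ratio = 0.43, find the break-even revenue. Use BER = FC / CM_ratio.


Formula: BER = Fixed Costs / Contribution Margin Ratio
BER = $15237 / 0.43
BER = $35434.88 (to the nearest cent)

$35434.88


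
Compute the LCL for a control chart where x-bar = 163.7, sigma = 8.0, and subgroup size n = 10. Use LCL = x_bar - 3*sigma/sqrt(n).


LCL = 163.7 - 3 * 8.0 / sqrt(10)

156.11


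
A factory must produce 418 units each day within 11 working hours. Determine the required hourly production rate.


Formula: Production Rate = Daily Demand / Available Hours
Rate = 418 units/day / 11 hours/day
Rate = 38.0 units/hour

38.0 units/hour


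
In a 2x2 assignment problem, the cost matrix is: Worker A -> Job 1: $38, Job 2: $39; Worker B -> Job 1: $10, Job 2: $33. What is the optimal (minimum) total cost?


Option 1: A->1 + B->2 = $38 + $33 = $71
Option 2: A->2 + B->1 = $39 + $10 = $49
Min cost = min($71, $49) = $49

$49


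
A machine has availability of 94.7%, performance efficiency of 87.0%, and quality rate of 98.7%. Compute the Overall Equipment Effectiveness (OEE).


Formula: OEE = Availability * Performance * Quality / 10000
A * P = 94.7% * 87.0% / 100 = 82.39%
OEE = 82.39% * 98.7% / 100 = 81.3%

81.3%


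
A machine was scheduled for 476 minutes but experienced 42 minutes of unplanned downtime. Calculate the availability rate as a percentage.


Formula: Availability = (Planned Time - Downtime) / Planned Time * 100
Uptime = 476 - 42 = 434 min
Availability = 434 / 476 * 100 = 91.2%

91.2%


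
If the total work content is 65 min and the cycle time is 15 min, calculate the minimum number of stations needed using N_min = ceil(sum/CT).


Formula: N_min = ceil(Sum of Task Times / Cycle Time)
N_min = ceil(65 min / 15 min) = ceil(4.3333)
N_min = 5 stations

5


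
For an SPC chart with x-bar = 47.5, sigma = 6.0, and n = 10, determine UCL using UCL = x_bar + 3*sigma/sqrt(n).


UCL = 47.5 + 3 * 6.0 / sqrt(10)

53.19


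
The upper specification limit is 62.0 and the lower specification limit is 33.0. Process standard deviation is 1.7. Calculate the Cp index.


Cp = (62.0 - 33.0) / (6 * 1.7)

2.84


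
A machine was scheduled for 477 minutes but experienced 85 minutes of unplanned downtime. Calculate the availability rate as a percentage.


Formula: Availability = (Planned Time - Downtime) / Planned Time * 100
Uptime = 477 - 85 = 392 min
Availability = 392 / 477 * 100 = 82.2%

82.2%


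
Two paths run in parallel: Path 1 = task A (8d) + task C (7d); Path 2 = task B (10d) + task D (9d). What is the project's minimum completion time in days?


Path 1 = 8 + 7 = 15 days
Path 2 = 10 + 9 = 19 days
Duration = max(15, 19) = 19 days

19 days


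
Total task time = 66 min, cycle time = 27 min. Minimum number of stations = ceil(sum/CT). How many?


Formula: N_min = ceil(Sum of Task Times / Cycle Time)
N_min = ceil(66 min / 27 min) = ceil(2.4444)
N_min = 3 stations

3


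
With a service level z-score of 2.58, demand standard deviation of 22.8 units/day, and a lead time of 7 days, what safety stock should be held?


Formula: SS = z * sigma_d * sqrt(LT)
sqrt(LT) = sqrt(7) = 2.6458
SS = 2.58 * 22.8 * 2.6458
SS = 155.6 units

155.6 units


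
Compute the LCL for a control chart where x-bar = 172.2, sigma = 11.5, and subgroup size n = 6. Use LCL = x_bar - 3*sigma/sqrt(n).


LCL = 172.2 - 3 * 11.5 / sqrt(6)

158.12


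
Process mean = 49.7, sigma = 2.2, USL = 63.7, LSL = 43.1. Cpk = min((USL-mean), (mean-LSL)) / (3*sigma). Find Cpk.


Cpu = (63.7 - 49.7) / (3 * 2.2) = 2.12
Cpl = (49.7 - 43.1) / (3 * 2.2) = 1.0
Cpk = min(2.12, 1.0) = 1.0

1.0


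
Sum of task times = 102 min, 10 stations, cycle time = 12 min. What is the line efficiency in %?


Formula: Efficiency = Sum of Task Times / (N_stations * CT) * 100
Total station capacity = 10 stations * 12 min = 120 min
Efficiency = 102 / 120 * 100 = 85.0%

85.0%


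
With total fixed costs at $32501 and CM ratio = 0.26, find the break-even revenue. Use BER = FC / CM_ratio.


Formula: BER = Fixed Costs / Contribution Margin Ratio
BER = $32501 / 0.26
BER = $125003.85 (to the nearest cent)

$125003.85


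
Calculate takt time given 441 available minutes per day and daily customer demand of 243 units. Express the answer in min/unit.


Formula: Takt Time = Available Production Time / Customer Demand
Takt = 441 min/day / 243 units/day
Takt = 1.81 min/unit

1.81 min/unit


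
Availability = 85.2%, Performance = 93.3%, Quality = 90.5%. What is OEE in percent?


Formula: OEE = Availability * Performance * Quality / 10000
A * P = 85.2% * 93.3% / 100 = 79.49%
OEE = 79.49% * 90.5% / 100 = 71.9%

71.9%


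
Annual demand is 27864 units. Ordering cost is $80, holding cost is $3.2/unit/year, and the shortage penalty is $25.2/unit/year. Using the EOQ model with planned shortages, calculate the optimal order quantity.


Formula: EOQ* = sqrt(2DS/H) * sqrt((H+P)/P)
Base EOQ = sqrt(2*27864*80/3.2) = 1180.34 units
Correction = sqrt((3.2+25.2)/25.2) = 1.0616
EOQ* = 1180.34 * 1.0616 = 1253.0 units

1253.0 units


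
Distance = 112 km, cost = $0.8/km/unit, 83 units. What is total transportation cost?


TC = dist * cost * units = 112 * 0.8 * 83 = $7436.80

$7436.80


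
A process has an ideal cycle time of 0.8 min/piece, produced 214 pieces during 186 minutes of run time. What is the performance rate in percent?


Formula: Performance = (Ideal CT * Total Count) / Run Time * 100
Ideal output time = 0.8 * 214 = 171.2 min
Performance = 171.2 / 186 * 100 = 92.0%

92.0%


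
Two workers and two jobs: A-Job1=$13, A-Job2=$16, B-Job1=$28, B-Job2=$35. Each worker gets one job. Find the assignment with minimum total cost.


Option 1: A->1 + B->2 = $13 + $35 = $48
Option 2: A->2 + B->1 = $16 + $28 = $44
Min cost = min($48, $44) = $44

$44


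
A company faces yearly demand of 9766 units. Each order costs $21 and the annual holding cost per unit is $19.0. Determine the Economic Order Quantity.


Formula: EOQ = sqrt(2 * D * S / H)
Numerator: 2 * 9766 * 21 = 410172
2DS/H = 410172 / 19.0 = 21588.0
EOQ = sqrt(21588.0) = 146.9 units

146.9 units


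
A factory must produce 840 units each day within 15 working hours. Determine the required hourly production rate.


Formula: Production Rate = Daily Demand / Available Hours
Rate = 840 units/day / 15 hours/day
Rate = 56.0 units/hour

56.0 units/hour


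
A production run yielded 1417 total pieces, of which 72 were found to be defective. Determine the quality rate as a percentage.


Formula: Quality Rate = Good Pieces / Total Pieces * 100
Good pieces = 1417 - 72 = 1345
QR = 1345 / 1417 * 100 = 94.9%

94.9%


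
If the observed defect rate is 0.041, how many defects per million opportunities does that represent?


DPMO = defect_rate * 1000000 = 0.041 * 1000000

41000


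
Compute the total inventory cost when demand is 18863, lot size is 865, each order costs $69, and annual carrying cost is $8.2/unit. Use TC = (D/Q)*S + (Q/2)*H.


TC = 18863/865 * 69 + 865/2 * 8.2

$5051.18


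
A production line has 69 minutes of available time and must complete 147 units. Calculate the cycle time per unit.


Formula: CT = Available Time / Number of Units
CT = 69 min / 147 units
CT = 0.47 min/unit

0.47 min/unit


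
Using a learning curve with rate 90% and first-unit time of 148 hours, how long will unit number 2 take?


Formula: T_n = T_1 * (learning_rate)^(log2(n)) where learning_rate = rate/100
Doublings = log2(2) = 1
T_n = 148 * 0.9^1
T_n = 148 * 0.9 = 133.2 hours

133.2 hours


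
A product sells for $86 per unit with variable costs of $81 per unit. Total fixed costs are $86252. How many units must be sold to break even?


Formula: BEQ = Fixed Costs / (Price - Variable Cost)
Contribution margin = $86 - $81 = $5/unit
BEQ = ceil($86252 / $5/unit) = ceil(17250.4) = 17251 units

17251 units


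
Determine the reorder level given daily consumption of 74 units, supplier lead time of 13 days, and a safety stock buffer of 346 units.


Formula: ROP = (Daily Demand * Lead Time) + Safety Stock
Demand during lead time = 74 * 13 = 962 units
ROP = 962 + 346 = 1308 units

1308 units


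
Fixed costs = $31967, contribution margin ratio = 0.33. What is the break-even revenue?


Formula: BER = Fixed Costs / Contribution Margin Ratio
BER = $31967 / 0.33
BER = $96869.70 (to the nearest cent)

$96869.70


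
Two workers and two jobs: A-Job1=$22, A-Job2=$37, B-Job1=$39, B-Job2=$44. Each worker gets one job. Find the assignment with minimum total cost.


Option 1: A->1 + B->2 = $22 + $44 = $66
Option 2: A->2 + B->1 = $37 + $39 = $76
Min cost = min($66, $76) = $66

$66


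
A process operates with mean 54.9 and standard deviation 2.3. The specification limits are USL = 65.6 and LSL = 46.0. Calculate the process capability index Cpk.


Cpu = (65.6 - 54.9) / (3 * 2.3) = 1.55
Cpl = (54.9 - 46.0) / (3 * 2.3) = 1.29
Cpk = min(1.55, 1.29) = 1.29

1.29


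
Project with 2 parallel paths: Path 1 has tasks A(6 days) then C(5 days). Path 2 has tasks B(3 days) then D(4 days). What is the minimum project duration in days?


Path 1 = 6 + 5 = 11 days
Path 2 = 3 + 4 = 7 days
Duration = max(11, 7) = 11 days

11 days


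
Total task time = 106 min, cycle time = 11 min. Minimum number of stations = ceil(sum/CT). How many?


Formula: N_min = ceil(Sum of Task Times / Cycle Time)
N_min = ceil(106 min / 11 min) = ceil(9.6364)
N_min = 10 stations

10


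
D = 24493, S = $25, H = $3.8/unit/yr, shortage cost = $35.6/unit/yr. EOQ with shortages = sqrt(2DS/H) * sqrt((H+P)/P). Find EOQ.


Formula: EOQ* = sqrt(2DS/H) * sqrt((H+P)/P)
Base EOQ = sqrt(2*24493*25/3.8) = 567.69 units
Correction = sqrt((3.8+35.6)/35.6) = 1.05202
EOQ* = 567.69 * 1.05202 = 597.2 units

597.2 units


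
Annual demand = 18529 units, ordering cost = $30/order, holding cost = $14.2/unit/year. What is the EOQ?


Formula: EOQ = sqrt(2 * D * S / H)
Numerator: 2 * 18529 * 30 = 1111740
2DS/H = 1111740 / 14.2 = 78291.5
EOQ = sqrt(78291.5) = 279.8 units

279.8 units


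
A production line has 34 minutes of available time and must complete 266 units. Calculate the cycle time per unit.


Formula: CT = Available Time / Number of Units
CT = 34 min / 266 units
CT = 0.13 min/unit

0.13 min/unit


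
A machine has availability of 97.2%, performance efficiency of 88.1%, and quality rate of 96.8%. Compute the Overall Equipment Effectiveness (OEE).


Formula: OEE = Availability * Performance * Quality / 10000
A * P = 97.2% * 88.1% / 100 = 85.63%
OEE = 85.63% * 96.8% / 100 = 82.9%

82.9%


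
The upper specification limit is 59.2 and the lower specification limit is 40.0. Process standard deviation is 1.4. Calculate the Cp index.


Cp = (59.2 - 40.0) / (6 * 1.4)

2.29


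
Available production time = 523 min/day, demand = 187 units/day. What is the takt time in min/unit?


Formula: Takt Time = Available Production Time / Customer Demand
Takt = 523 min/day / 187 units/day
Takt = 2.8 min/unit

2.8 min/unit


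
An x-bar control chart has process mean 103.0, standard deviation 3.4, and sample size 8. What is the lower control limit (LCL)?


LCL = 103.0 - 3 * 3.4 / sqrt(8)

99.39


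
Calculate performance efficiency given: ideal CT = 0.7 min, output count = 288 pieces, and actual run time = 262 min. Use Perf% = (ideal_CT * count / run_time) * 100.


Formula: Performance = (Ideal CT * Total Count) / Run Time * 100
Ideal output time = 0.7 * 288 = 201.6 min
Performance = 201.6 / 262 * 100 = 76.9%

76.9%


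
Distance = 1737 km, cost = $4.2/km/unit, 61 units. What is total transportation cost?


TC = dist * cost * units = 1737 * 4.2 * 61 = $445019.40

$445019.40


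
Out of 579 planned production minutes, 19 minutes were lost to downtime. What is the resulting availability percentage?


Formula: Availability = (Planned Time - Downtime) / Planned Time * 100
Uptime = 579 - 19 = 560 min
Availability = 560 / 579 * 100 = 96.7%

96.7%


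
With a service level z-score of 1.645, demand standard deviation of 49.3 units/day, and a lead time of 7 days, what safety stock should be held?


Formula: SS = z * sigma_d * sqrt(LT)
sqrt(LT) = sqrt(7) = 2.6458
SS = 1.645 * 49.3 * 2.6458
SS = 214.6 units

214.6 units


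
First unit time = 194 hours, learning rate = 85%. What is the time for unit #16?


Formula: T_n = T_1 * (learning_rate)^(log2(n)) where learning_rate = rate/100
Doublings = log2(16) = 4
T_n = 194 * 0.85^4
T_n = 194 * 0.522 = 101.3 hours

101.3 hours


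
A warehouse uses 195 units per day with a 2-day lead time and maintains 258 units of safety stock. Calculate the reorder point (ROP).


Formula: ROP = (Daily Demand * Lead Time) + Safety Stock
Demand during lead time = 195 * 2 = 390 units
ROP = 390 + 258 = 648 units

648 units


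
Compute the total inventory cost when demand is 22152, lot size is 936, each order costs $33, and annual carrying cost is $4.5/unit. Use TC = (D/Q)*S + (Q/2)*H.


TC = 22152/936 * 33 + 936/2 * 4.5

$2887.00


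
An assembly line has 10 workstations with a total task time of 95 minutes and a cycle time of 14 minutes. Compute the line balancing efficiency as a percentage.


Formula: Efficiency = Sum of Task Times / (N_stations * CT) * 100
Total station capacity = 10 stations * 14 min = 140 min
Efficiency = 95 / 140 * 100 = 67.9%

67.9%


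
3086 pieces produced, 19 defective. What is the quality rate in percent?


Formula: Quality Rate = Good Pieces / Total Pieces * 100
Good pieces = 3086 - 19 = 3067
QR = 3067 / 3086 * 100 = 99.4%

99.4%


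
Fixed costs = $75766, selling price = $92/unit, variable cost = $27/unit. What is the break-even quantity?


Formula: BEQ = Fixed Costs / (Price - Variable Cost)
Contribution margin = $92 - $27 = $65/unit
BEQ = ceil($75766 / $65/unit) = ceil(1165.63) = 1166 units

1166 units


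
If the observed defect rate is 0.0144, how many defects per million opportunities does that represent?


DPMO = defect_rate * 1000000 = 0.0144 * 1000000

14400


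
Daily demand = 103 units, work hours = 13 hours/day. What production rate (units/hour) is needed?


Formula: Production Rate = Daily Demand / Available Hours
Rate = 103 units/day / 13 hours/day
Rate = 7.9 units/hour

7.9 units/hour


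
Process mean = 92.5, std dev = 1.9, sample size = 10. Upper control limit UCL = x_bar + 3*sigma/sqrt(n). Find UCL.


UCL = 92.5 + 3 * 1.9 / sqrt(10)

94.3


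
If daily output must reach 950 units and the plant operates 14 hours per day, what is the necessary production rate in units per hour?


Formula: Production Rate = Daily Demand / Available Hours
Rate = 950 units/day / 14 hours/day
Rate = 67.9 units/hour

67.9 units/hour


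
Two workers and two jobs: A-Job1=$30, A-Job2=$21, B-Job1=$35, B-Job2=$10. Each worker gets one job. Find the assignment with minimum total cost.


Option 1: A->1 + B->2 = $30 + $10 = $40
Option 2: A->2 + B->1 = $21 + $35 = $56
Min cost = min($40, $56) = $40

$40


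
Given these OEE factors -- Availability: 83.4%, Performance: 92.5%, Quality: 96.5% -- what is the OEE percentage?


Formula: OEE = Availability * Performance * Quality / 10000
A * P = 83.4% * 92.5% / 100 = 77.15%
OEE = 77.15% * 96.5% / 100 = 74.4%

74.4%


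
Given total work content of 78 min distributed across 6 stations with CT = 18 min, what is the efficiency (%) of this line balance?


Formula: Efficiency = Sum of Task Times / (N_stations * CT) * 100
Total station capacity = 6 stations * 18 min = 108 min
Efficiency = 78 / 108 * 100 = 72.2%

72.2%


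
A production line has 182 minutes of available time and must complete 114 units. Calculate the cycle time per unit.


Formula: CT = Available Time / Number of Units
CT = 182 min / 114 units
CT = 1.6 min/unit

1.6 min/unit


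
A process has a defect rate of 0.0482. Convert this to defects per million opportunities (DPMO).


DPMO = defect_rate * 1000000 = 0.0482 * 1000000

48200


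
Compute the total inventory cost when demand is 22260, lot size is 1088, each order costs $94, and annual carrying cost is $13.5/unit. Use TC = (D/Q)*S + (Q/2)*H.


TC = 22260/1088 * 94 + 1088/2 * 13.5

$9267.20


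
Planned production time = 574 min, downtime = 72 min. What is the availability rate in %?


Formula: Availability = (Planned Time - Downtime) / Planned Time * 100
Uptime = 574 - 72 = 502 min
Availability = 502 / 574 * 100 = 87.5%

87.5%


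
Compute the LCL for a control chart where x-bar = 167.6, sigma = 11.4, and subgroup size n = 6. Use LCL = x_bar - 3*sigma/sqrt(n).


LCL = 167.6 - 3 * 11.4 / sqrt(6)

153.64


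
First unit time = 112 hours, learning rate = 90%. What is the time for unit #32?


Formula: T_n = T_1 * (learning_rate)^(log2(n)) where learning_rate = rate/100
Doublings = log2(32) = 5
T_n = 112 * 0.9^5
T_n = 112 * 0.5905 = 66.1 hours

66.1 hours


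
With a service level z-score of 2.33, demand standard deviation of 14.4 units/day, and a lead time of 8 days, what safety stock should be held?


Formula: SS = z * sigma_d * sqrt(LT)
sqrt(LT) = sqrt(8) = 2.8284
SS = 2.33 * 14.4 * 2.8284
SS = 94.9 units

94.9 units


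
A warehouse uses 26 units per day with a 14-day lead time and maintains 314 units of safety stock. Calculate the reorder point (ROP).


Formula: ROP = (Daily Demand * Lead Time) + Safety Stock
Demand during lead time = 26 * 14 = 364 units
ROP = 364 + 314 = 678 units

678 units


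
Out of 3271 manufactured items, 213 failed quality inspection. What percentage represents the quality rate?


Formula: Quality Rate = Good Pieces / Total Pieces * 100
Good pieces = 3271 - 213 = 3058
QR = 3058 / 3271 * 100 = 93.5%

93.5%


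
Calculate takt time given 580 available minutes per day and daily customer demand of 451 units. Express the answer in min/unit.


Formula: Takt Time = Available Production Time / Customer Demand
Takt = 580 min/day / 451 units/day
Takt = 1.29 min/unit

1.29 min/unit


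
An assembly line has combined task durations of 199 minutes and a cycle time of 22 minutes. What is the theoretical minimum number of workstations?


Formula: N_min = ceil(Sum of Task Times / Cycle Time)
N_min = ceil(199 min / 22 min) = ceil(9.0455)
N_min = 10 stations

10


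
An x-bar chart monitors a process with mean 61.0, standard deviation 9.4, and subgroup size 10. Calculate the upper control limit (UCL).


UCL = 61.0 + 3 * 9.4 / sqrt(10)

69.92


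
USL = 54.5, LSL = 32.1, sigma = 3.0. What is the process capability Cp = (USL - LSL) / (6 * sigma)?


Cp = (54.5 - 32.1) / (6 * 3.0)

1.24


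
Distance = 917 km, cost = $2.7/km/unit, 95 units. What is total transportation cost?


TC = dist * cost * units = 917 * 2.7 * 95 = $235210.50

$235210.50


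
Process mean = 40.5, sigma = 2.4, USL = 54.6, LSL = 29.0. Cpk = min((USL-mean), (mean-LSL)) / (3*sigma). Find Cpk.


Cpu = (54.6 - 40.5) / (3 * 2.4) = 1.96
Cpl = (40.5 - 29.0) / (3 * 2.4) = 1.6
Cpk = min(1.96, 1.6) = 1.6

1.6


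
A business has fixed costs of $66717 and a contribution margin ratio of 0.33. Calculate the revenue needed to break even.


Formula: BER = Fixed Costs / Contribution Margin Ratio
BER = $66717 / 0.33
BER = $202172.73 (to the nearest cent)

$202172.73


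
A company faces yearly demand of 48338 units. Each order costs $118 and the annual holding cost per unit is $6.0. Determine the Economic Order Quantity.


Formula: EOQ = sqrt(2 * D * S / H)
Numerator: 2 * 48338 * 118 = 11407768
2DS/H = 11407768 / 6.0 = 1901294.7
EOQ = sqrt(1901294.7) = 1378.9 units

1378.9 units


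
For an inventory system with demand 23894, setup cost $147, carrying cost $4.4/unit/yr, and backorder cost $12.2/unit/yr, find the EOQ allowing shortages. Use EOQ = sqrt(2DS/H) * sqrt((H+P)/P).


Formula: EOQ* = sqrt(2DS/H) * sqrt((H+P)/P)
Base EOQ = sqrt(2*23894*147/4.4) = 1263.55 units
Correction = sqrt((4.4+12.2)/12.2) = 1.16647
EOQ* = 1263.55 * 1.16647 = 1473.9 units

1473.9 units


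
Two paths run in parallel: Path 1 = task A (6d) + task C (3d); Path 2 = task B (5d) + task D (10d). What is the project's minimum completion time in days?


Path 1 = 6 + 3 = 9 days
Path 2 = 5 + 10 = 15 days
Duration = max(9, 15) = 15 days

15 days


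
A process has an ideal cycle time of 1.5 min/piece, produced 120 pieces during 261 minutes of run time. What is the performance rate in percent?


Formula: Performance = (Ideal CT * Total Count) / Run Time * 100
Ideal output time = 1.5 * 120 = 180.0 min
Performance = 180.0 / 261 * 100 = 69.0%

69.0%


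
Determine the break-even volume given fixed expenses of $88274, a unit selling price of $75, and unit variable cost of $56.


Formula: BEQ = Fixed Costs / (Price - Variable Cost)
Contribution margin = $75 - $56 = $19/unit
BEQ = ceil($88274 / $19/unit) = ceil(4646.0) = 4646 units

4646 units


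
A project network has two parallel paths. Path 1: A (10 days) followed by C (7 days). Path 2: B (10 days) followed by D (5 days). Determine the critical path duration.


Path 1 = 10 + 7 = 17 days
Path 2 = 10 + 5 = 15 days
Duration = max(17, 15) = 17 days

17 days


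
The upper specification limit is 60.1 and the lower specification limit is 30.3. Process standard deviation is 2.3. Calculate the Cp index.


Cp = (60.1 - 30.3) / (6 * 2.3)

2.16


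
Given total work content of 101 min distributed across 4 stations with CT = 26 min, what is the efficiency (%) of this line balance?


Formula: Efficiency = Sum of Task Times / (N_stations * CT) * 100
Total station capacity = 4 stations * 26 min = 104 min
Efficiency = 101 / 104 * 100 = 97.1%

97.1%


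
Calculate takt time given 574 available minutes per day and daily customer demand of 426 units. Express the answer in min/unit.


Formula: Takt Time = Available Production Time / Customer Demand
Takt = 574 min/day / 426 units/day
Takt = 1.35 min/unit

1.35 min/unit


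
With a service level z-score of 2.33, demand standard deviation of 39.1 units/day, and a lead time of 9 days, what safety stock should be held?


Formula: SS = z * sigma_d * sqrt(LT)
sqrt(LT) = sqrt(9) = 3.0
SS = 2.33 * 39.1 * 3.0
SS = 273.3 units

273.3 units


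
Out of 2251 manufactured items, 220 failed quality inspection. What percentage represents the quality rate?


Formula: Quality Rate = Good Pieces / Total Pieces * 100
Good pieces = 2251 - 220 = 2031
QR = 2031 / 2251 * 100 = 90.2%

90.2%


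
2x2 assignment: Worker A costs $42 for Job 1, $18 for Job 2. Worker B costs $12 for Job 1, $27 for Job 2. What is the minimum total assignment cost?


Option 1: A->1 + B->2 = $42 + $27 = $69
Option 2: A->2 + B->1 = $18 + $12 = $30
Min cost = min($69, $30) = $30

$30


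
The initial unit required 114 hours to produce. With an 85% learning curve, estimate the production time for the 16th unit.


Formula: T_n = T_1 * (learning_rate)^(log2(n)) where learning_rate = rate/100
Doublings = log2(16) = 4
T_n = 114 * 0.85^4
T_n = 114 * 0.522 = 59.5 hours

59.5 hours


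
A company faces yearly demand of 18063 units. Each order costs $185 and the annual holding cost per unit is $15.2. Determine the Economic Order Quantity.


Formula: EOQ = sqrt(2 * D * S / H)
Numerator: 2 * 18063 * 185 = 6683310
2DS/H = 6683310 / 15.2 = 439691.4
EOQ = sqrt(439691.4) = 663.1 units

663.1 units


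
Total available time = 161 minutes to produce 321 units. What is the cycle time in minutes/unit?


Formula: CT = Available Time / Number of Units
CT = 161 min / 321 units
CT = 0.5 min/unit

0.5 min/unit


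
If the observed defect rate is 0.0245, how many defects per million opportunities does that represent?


DPMO = defect_rate * 1000000 = 0.0245 * 1000000

24500


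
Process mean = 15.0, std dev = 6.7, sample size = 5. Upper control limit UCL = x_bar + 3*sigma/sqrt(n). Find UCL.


UCL = 15.0 + 3 * 6.7 / sqrt(5)

23.99


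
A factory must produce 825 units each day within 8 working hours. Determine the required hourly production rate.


Formula: Production Rate = Daily Demand / Available Hours
Rate = 825 units/day / 8 hours/day
Rate = 103.1 units/hour

103.1 units/hour


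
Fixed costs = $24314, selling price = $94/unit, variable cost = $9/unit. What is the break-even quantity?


Formula: BEQ = Fixed Costs / (Price - Variable Cost)
Contribution margin = $94 - $9 = $85/unit
BEQ = ceil($24314 / $85/unit) = ceil(286.05) = 287 units

287 units


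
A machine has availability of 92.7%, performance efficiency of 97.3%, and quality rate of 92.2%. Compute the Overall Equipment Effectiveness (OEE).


Formula: OEE = Availability * Performance * Quality / 10000
A * P = 92.7% * 97.3% / 100 = 90.2%
OEE = 90.2% * 92.2% / 100 = 83.2%

83.2%


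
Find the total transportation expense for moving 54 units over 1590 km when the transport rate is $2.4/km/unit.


TC = dist * cost * units = 1590 * 2.4 * 54 = $206064.00

$206064.00


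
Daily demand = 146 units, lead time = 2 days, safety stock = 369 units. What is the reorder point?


Formula: ROP = (Daily Demand * Lead Time) + Safety Stock
Demand during lead time = 146 * 2 = 292 units
ROP = 292 + 369 = 661 units

661 units


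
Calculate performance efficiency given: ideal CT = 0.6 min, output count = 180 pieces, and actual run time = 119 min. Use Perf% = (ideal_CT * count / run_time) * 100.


Formula: Performance = (Ideal CT * Total Count) / Run Time * 100
Ideal output time = 0.6 * 180 = 108.0 min
Performance = 108.0 / 119 * 100 = 90.8%

90.8%


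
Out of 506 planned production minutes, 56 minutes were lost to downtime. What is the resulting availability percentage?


Formula: Availability = (Planned Time - Downtime) / Planned Time * 100
Uptime = 506 - 56 = 450 min
Availability = 450 / 506 * 100 = 88.9%

88.9%


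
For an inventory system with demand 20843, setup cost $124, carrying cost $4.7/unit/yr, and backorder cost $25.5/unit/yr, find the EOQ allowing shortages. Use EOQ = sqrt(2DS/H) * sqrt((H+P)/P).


Formula: EOQ* = sqrt(2DS/H) * sqrt((H+P)/P)
Base EOQ = sqrt(2*20843*124/4.7) = 1048.71 units
Correction = sqrt((4.7+25.5)/25.5) = 1.08826
EOQ* = 1048.71 * 1.08826 = 1141.3 units

1141.3 units


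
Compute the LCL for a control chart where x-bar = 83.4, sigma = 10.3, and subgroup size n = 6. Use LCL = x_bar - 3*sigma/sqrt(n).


LCL = 83.4 - 3 * 10.3 / sqrt(6)

70.79


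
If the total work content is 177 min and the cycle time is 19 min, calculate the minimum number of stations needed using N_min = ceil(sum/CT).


Formula: N_min = ceil(Sum of Task Times / Cycle Time)
N_min = ceil(177 min / 19 min) = ceil(9.3158)
N_min = 10 stations

10


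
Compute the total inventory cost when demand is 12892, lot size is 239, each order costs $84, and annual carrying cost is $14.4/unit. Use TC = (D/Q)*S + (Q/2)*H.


TC = 12892/239 * 84 + 239/2 * 14.4

$6251.88


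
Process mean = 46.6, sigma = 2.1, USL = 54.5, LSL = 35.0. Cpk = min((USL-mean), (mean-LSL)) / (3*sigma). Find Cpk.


Cpu = (54.5 - 46.6) / (3 * 2.1) = 1.25
Cpl = (46.6 - 35.0) / (3 * 2.1) = 1.84
Cpk = min(1.25, 1.84) = 1.25

1.25


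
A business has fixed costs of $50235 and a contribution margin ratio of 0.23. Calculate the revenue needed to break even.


Formula: BER = Fixed Costs / Contribution Margin Ratio
BER = $50235 / 0.23
BER = $218413.04 (to the nearest cent)

$218413.04


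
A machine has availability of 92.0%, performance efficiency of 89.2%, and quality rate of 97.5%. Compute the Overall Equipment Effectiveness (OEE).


Formula: OEE = Availability * Performance * Quality / 10000
A * P = 92.0% * 89.2% / 100 = 82.06%
OEE = 82.06% * 97.5% / 100 = 80.0%

80.0%


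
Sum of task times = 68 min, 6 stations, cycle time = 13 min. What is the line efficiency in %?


Formula: Efficiency = Sum of Task Times / (N_stations * CT) * 100
Total station capacity = 6 stations * 13 min = 78 min
Efficiency = 68 / 78 * 100 = 87.2%

87.2%


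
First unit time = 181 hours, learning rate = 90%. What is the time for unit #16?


Formula: T_n = T_1 * (learning_rate)^(log2(n)) where learning_rate = rate/100
Doublings = log2(16) = 4
T_n = 181 * 0.9^4
T_n = 181 * 0.6561 = 118.8 hours

118.8 hours


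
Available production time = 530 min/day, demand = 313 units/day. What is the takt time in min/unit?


Formula: Takt Time = Available Production Time / Customer Demand
Takt = 530 min/day / 313 units/day
Takt = 1.69 min/unit

1.69 min/unit


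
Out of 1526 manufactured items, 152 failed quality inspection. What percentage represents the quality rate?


Formula: Quality Rate = Good Pieces / Total Pieces * 100
Good pieces = 1526 - 152 = 1374
QR = 1374 / 1526 * 100 = 90.0%

90.0%


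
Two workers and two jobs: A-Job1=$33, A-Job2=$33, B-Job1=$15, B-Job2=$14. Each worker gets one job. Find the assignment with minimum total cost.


Option 1: A->1 + B->2 = $33 + $14 = $47
Option 2: A->2 + B->1 = $33 + $15 = $48
Min cost = min($47, $48) = $47

$47


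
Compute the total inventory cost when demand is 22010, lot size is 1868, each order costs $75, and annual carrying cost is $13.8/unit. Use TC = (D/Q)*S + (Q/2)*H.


TC = 22010/1868 * 75 + 1868/2 * 13.8

$13772.90


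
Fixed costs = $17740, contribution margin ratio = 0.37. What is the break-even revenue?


Formula: BER = Fixed Costs / Contribution Margin Ratio
BER = $17740 / 0.37
BER = $47945.95 (to the nearest cent)

$47945.95


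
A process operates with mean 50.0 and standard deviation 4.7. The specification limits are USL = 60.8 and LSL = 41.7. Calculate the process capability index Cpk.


Cpu = (60.8 - 50.0) / (3 * 4.7) = 0.77
Cpl = (50.0 - 41.7) / (3 * 4.7) = 0.59
Cpk = min(0.77, 0.59) = 0.59

0.59


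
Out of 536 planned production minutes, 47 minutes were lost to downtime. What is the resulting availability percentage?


Formula: Availability = (Planned Time - Downtime) / Planned Time * 100
Uptime = 536 - 47 = 489 min
Availability = 489 / 536 * 100 = 91.2%

91.2%


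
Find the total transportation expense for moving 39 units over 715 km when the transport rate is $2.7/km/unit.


TC = dist * cost * units = 715 * 2.7 * 39 = $75289.50

$75289.50


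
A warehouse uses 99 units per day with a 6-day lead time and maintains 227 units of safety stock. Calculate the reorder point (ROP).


Formula: ROP = (Daily Demand * Lead Time) + Safety Stock
Demand during lead time = 99 * 6 = 594 units
ROP = 594 + 227 = 821 units

821 units


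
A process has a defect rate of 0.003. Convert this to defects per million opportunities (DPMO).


DPMO = defect_rate * 1000000 = 0.003 * 1000000

3000


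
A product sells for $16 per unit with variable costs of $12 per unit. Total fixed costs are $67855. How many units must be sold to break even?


Formula: BEQ = Fixed Costs / (Price - Variable Cost)
Contribution margin = $16 - $12 = $4/unit
BEQ = ceil($67855 / $4/unit) = ceil(16963.75) = 16964 units

16964 units


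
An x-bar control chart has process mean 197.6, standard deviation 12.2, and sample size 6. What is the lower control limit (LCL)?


LCL = 197.6 - 3 * 12.2 / sqrt(6)

182.66


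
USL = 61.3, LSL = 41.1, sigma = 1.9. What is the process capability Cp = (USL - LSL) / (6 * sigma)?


Cp = (61.3 - 41.1) / (6 * 1.9)

1.77


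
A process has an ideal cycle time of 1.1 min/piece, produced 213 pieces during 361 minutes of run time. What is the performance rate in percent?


Formula: Performance = (Ideal CT * Total Count) / Run Time * 100
Ideal output time = 1.1 * 213 = 234.3 min
Performance = 234.3 / 361 * 100 = 64.9%

64.9%


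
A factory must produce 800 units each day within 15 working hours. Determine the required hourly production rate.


Formula: Production Rate = Daily Demand / Available Hours
Rate = 800 units/day / 15 hours/day
Rate = 53.3 units/hour

53.3 units/hour


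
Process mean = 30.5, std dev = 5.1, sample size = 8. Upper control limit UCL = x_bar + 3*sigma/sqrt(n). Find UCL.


UCL = 30.5 + 3 * 5.1 / sqrt(8)

35.91


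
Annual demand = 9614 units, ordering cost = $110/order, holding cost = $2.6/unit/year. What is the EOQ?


Formula: EOQ = sqrt(2 * D * S / H)
Numerator: 2 * 9614 * 110 = 2115080
2DS/H = 2115080 / 2.6 = 813492.3
EOQ = sqrt(813492.3) = 901.9 units

901.9 units


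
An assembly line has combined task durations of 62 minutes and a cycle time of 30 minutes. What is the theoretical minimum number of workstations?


Formula: N_min = ceil(Sum of Task Times / Cycle Time)
N_min = ceil(62 min / 30 min) = ceil(2.0667)
N_min = 3 stations

3


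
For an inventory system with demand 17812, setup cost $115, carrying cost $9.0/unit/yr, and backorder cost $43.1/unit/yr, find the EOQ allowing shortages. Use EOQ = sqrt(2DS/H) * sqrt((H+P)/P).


Formula: EOQ* = sqrt(2DS/H) * sqrt((H+P)/P)
Base EOQ = sqrt(2*17812*115/9.0) = 674.68 units
Correction = sqrt((9.0+43.1)/43.1) = 1.09946
EOQ* = 674.68 * 1.09946 = 741.8 units

741.8 units


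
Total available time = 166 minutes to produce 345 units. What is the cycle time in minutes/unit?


Formula: CT = Available Time / Number of Units
CT = 166 min / 345 units
CT = 0.48 min/unit

0.48 min/unit


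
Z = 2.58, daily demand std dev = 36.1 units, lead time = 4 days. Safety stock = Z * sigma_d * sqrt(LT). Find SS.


Formula: SS = z * sigma_d * sqrt(LT)
sqrt(LT) = sqrt(4) = 2.0
SS = 2.58 * 36.1 * 2.0
SS = 186.3 units

186.3 units
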